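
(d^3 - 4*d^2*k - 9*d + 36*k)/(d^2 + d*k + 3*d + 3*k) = (d^2 - 4*d*k - 3*d + 12*k)/(d + k)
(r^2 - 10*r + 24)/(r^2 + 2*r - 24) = (r - 6)/(r + 6)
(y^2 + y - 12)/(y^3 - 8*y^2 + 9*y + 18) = (y + 4)/(y^2 - 5*y - 6)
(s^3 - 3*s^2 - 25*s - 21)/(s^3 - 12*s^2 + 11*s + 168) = (s + 1)/(s - 8)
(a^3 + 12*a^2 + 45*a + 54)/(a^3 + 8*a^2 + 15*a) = (a^2 + 9*a + 18)/(a*(a + 5))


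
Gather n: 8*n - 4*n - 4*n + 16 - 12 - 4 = 0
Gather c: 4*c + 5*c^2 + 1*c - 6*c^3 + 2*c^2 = -6*c^3 + 7*c^2 + 5*c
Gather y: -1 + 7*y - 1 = 7*y - 2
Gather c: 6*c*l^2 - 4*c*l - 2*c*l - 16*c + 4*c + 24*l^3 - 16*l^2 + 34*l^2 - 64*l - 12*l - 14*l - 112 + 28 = c*(6*l^2 - 6*l - 12) + 24*l^3 + 18*l^2 - 90*l - 84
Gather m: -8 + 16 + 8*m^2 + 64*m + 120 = 8*m^2 + 64*m + 128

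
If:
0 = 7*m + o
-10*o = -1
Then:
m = -1/70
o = 1/10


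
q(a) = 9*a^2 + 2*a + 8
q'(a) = 18*a + 2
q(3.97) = 157.79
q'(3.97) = 73.46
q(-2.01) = 40.34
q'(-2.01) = -34.18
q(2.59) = 73.55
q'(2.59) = 48.62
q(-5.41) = 260.59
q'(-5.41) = -95.38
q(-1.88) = 36.05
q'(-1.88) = -31.84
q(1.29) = 25.56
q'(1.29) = 25.22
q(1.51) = 31.54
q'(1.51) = 29.18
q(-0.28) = 8.15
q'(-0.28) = -3.04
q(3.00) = 95.00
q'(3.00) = 56.00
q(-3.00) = 83.00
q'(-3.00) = -52.00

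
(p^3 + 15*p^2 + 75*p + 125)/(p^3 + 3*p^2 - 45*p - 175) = (p + 5)/(p - 7)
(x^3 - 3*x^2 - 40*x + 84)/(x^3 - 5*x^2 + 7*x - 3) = (x^3 - 3*x^2 - 40*x + 84)/(x^3 - 5*x^2 + 7*x - 3)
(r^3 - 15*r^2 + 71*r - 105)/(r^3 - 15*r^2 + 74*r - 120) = (r^2 - 10*r + 21)/(r^2 - 10*r + 24)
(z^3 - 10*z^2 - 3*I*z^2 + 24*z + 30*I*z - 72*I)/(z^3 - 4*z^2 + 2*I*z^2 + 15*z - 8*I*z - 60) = (z - 6)/(z + 5*I)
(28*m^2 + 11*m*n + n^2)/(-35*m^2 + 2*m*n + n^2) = (-4*m - n)/(5*m - n)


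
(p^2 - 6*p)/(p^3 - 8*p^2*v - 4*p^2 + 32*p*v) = (p - 6)/(p^2 - 8*p*v - 4*p + 32*v)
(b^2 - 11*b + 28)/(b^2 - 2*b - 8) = (b - 7)/(b + 2)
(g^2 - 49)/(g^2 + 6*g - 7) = (g - 7)/(g - 1)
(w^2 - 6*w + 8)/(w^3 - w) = (w^2 - 6*w + 8)/(w^3 - w)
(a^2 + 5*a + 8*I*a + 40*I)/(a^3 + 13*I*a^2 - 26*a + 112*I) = (a + 5)/(a^2 + 5*I*a + 14)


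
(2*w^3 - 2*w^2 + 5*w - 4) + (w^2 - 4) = 2*w^3 - w^2 + 5*w - 8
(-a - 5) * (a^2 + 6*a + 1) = -a^3 - 11*a^2 - 31*a - 5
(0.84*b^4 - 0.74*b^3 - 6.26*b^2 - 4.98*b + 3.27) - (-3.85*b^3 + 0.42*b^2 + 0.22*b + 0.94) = 0.84*b^4 + 3.11*b^3 - 6.68*b^2 - 5.2*b + 2.33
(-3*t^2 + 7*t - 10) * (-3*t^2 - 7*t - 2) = 9*t^4 - 13*t^2 + 56*t + 20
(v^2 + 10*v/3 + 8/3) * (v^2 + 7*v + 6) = v^4 + 31*v^3/3 + 32*v^2 + 116*v/3 + 16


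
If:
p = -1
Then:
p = -1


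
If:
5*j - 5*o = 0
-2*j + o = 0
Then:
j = 0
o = 0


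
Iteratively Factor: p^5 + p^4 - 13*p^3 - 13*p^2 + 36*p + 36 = (p + 3)*(p^4 - 2*p^3 - 7*p^2 + 8*p + 12) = (p + 2)*(p + 3)*(p^3 - 4*p^2 + p + 6) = (p + 1)*(p + 2)*(p + 3)*(p^2 - 5*p + 6) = (p - 2)*(p + 1)*(p + 2)*(p + 3)*(p - 3)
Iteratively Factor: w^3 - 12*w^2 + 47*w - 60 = (w - 4)*(w^2 - 8*w + 15) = (w - 4)*(w - 3)*(w - 5)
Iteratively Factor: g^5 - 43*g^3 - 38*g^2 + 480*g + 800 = (g - 5)*(g^4 + 5*g^3 - 18*g^2 - 128*g - 160) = (g - 5)^2*(g^3 + 10*g^2 + 32*g + 32) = (g - 5)^2*(g + 2)*(g^2 + 8*g + 16) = (g - 5)^2*(g + 2)*(g + 4)*(g + 4)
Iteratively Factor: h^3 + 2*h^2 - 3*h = (h)*(h^2 + 2*h - 3) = h*(h + 3)*(h - 1)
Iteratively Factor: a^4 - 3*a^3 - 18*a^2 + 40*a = (a)*(a^3 - 3*a^2 - 18*a + 40) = a*(a + 4)*(a^2 - 7*a + 10) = a*(a - 2)*(a + 4)*(a - 5)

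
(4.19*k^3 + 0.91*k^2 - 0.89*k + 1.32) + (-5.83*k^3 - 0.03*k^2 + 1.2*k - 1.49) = -1.64*k^3 + 0.88*k^2 + 0.31*k - 0.17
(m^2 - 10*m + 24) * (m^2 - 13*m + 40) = m^4 - 23*m^3 + 194*m^2 - 712*m + 960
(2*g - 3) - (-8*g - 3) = 10*g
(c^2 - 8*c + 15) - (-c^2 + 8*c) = 2*c^2 - 16*c + 15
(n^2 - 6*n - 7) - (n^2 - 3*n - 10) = 3 - 3*n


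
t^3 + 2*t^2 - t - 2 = (t - 1)*(t + 1)*(t + 2)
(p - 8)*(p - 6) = p^2 - 14*p + 48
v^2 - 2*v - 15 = (v - 5)*(v + 3)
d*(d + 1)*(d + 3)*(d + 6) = d^4 + 10*d^3 + 27*d^2 + 18*d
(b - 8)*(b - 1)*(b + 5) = b^3 - 4*b^2 - 37*b + 40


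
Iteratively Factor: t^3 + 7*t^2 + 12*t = (t)*(t^2 + 7*t + 12) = t*(t + 4)*(t + 3)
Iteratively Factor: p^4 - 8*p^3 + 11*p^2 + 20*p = (p - 4)*(p^3 - 4*p^2 - 5*p) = p*(p - 4)*(p^2 - 4*p - 5) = p*(p - 5)*(p - 4)*(p + 1)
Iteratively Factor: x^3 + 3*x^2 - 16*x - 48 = (x - 4)*(x^2 + 7*x + 12) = (x - 4)*(x + 3)*(x + 4)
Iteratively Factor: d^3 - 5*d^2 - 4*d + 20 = (d - 2)*(d^2 - 3*d - 10) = (d - 2)*(d + 2)*(d - 5)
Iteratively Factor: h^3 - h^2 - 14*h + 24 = (h - 2)*(h^2 + h - 12) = (h - 2)*(h + 4)*(h - 3)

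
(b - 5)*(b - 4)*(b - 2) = b^3 - 11*b^2 + 38*b - 40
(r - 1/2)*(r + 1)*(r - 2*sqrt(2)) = r^3 - 2*sqrt(2)*r^2 + r^2/2 - sqrt(2)*r - r/2 + sqrt(2)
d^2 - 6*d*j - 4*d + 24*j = (d - 4)*(d - 6*j)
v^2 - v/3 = v*(v - 1/3)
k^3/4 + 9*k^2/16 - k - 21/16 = (k/4 + 1/4)*(k - 7/4)*(k + 3)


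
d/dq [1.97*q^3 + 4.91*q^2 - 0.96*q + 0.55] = 5.91*q^2 + 9.82*q - 0.96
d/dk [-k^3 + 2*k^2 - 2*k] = -3*k^2 + 4*k - 2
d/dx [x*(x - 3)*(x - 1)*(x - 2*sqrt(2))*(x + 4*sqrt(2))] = 5*x^4 - 16*x^3 + 8*sqrt(2)*x^3 - 39*x^2 - 24*sqrt(2)*x^2 + 12*sqrt(2)*x + 128*x - 48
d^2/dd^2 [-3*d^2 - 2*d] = -6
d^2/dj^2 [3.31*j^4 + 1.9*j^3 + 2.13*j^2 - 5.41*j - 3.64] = 39.72*j^2 + 11.4*j + 4.26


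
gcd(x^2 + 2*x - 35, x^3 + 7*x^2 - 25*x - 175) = x^2 + 2*x - 35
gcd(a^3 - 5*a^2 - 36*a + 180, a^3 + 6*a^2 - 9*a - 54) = a + 6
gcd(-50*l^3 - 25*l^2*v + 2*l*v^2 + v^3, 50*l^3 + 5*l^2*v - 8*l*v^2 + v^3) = -10*l^2 - 3*l*v + v^2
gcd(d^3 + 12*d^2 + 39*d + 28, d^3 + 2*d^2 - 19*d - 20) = d + 1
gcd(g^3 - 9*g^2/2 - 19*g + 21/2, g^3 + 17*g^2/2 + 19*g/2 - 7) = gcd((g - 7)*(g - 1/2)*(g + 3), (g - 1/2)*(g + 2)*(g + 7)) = g - 1/2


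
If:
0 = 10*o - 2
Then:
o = 1/5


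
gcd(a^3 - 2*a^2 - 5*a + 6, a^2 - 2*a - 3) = a - 3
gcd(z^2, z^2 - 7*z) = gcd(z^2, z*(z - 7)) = z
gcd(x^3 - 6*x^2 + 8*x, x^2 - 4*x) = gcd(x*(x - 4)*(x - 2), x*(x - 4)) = x^2 - 4*x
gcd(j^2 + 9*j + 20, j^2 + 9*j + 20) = j^2 + 9*j + 20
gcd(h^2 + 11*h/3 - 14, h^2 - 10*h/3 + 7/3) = h - 7/3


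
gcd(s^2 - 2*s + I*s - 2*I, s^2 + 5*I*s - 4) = s + I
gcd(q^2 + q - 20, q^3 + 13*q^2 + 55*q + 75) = q + 5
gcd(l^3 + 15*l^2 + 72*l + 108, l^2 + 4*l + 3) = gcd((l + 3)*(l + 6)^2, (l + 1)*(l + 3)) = l + 3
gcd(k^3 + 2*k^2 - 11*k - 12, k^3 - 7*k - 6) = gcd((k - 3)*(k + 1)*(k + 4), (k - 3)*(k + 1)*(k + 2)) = k^2 - 2*k - 3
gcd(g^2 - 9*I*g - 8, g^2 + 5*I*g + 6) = g - I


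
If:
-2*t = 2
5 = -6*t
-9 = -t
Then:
No Solution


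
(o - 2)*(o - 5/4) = o^2 - 13*o/4 + 5/2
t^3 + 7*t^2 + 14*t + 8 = (t + 1)*(t + 2)*(t + 4)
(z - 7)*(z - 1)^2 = z^3 - 9*z^2 + 15*z - 7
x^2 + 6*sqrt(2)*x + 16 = (x + 2*sqrt(2))*(x + 4*sqrt(2))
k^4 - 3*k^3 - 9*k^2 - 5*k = k*(k - 5)*(k + 1)^2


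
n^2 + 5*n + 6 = (n + 2)*(n + 3)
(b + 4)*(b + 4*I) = b^2 + 4*b + 4*I*b + 16*I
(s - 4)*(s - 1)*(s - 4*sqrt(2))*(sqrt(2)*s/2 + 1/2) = sqrt(2)*s^4/2 - 5*sqrt(2)*s^3/2 - 7*s^3/2 + 35*s^2/2 - 14*s + 10*sqrt(2)*s - 8*sqrt(2)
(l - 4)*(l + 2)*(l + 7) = l^3 + 5*l^2 - 22*l - 56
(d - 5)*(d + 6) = d^2 + d - 30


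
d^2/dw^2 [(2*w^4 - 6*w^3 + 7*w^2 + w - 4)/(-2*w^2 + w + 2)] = 4*(-4*w^6 + 6*w^5 + 9*w^4 - 10*w^3 - 24*w^2 + 18*w - 3)/(8*w^6 - 12*w^5 - 18*w^4 + 23*w^3 + 18*w^2 - 12*w - 8)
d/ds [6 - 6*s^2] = -12*s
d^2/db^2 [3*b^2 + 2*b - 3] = 6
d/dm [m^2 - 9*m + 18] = 2*m - 9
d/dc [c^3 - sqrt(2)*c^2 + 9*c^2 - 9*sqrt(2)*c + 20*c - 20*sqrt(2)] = 3*c^2 - 2*sqrt(2)*c + 18*c - 9*sqrt(2) + 20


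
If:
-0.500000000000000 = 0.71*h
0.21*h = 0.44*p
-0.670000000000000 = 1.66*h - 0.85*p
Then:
No Solution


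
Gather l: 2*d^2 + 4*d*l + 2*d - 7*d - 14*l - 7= 2*d^2 - 5*d + l*(4*d - 14) - 7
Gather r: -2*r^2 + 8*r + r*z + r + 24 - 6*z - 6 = -2*r^2 + r*(z + 9) - 6*z + 18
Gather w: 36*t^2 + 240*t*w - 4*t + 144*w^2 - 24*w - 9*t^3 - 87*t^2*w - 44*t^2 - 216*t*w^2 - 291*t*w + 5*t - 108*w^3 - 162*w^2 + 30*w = -9*t^3 - 8*t^2 + t - 108*w^3 + w^2*(-216*t - 18) + w*(-87*t^2 - 51*t + 6)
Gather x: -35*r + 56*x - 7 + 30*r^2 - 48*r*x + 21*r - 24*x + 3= 30*r^2 - 14*r + x*(32 - 48*r) - 4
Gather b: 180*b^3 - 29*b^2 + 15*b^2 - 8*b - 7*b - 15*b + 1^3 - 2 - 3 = 180*b^3 - 14*b^2 - 30*b - 4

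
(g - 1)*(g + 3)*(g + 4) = g^3 + 6*g^2 + 5*g - 12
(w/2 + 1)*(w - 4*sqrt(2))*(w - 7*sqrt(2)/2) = w^3/2 - 15*sqrt(2)*w^2/4 + w^2 - 15*sqrt(2)*w/2 + 14*w + 28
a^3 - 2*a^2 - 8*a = a*(a - 4)*(a + 2)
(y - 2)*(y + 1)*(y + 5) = y^3 + 4*y^2 - 7*y - 10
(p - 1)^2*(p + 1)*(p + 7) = p^4 + 6*p^3 - 8*p^2 - 6*p + 7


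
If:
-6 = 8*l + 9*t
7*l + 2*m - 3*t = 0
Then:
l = -9*t/8 - 3/4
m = 87*t/16 + 21/8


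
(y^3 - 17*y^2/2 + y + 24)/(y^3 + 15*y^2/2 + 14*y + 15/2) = (y^2 - 10*y + 16)/(y^2 + 6*y + 5)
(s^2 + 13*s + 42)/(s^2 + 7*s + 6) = (s + 7)/(s + 1)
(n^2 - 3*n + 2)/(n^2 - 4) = (n - 1)/(n + 2)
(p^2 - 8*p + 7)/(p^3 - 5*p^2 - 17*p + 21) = 1/(p + 3)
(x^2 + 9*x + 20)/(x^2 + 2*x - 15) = (x + 4)/(x - 3)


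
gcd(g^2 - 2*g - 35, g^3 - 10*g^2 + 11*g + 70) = g - 7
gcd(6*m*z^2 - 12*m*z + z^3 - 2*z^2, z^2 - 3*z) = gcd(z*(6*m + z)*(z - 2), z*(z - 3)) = z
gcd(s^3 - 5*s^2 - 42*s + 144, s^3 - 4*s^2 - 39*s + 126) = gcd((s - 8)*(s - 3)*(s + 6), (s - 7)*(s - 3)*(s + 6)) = s^2 + 3*s - 18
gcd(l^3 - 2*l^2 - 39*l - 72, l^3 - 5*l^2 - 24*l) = l^2 - 5*l - 24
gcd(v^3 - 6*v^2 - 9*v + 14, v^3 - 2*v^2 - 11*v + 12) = v - 1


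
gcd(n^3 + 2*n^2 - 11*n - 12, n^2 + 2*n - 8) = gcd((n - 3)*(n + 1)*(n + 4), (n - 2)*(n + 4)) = n + 4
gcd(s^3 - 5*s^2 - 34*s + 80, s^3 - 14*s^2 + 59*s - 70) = s - 2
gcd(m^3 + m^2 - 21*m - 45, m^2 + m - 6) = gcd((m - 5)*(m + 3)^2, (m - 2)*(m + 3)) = m + 3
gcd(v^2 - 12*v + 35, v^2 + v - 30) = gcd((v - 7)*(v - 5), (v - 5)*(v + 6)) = v - 5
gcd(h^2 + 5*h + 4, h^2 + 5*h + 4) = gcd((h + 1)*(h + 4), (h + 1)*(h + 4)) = h^2 + 5*h + 4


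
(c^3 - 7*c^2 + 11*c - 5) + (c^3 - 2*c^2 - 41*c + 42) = 2*c^3 - 9*c^2 - 30*c + 37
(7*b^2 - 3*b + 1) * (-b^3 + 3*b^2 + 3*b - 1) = -7*b^5 + 24*b^4 + 11*b^3 - 13*b^2 + 6*b - 1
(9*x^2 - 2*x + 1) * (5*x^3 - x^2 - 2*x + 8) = 45*x^5 - 19*x^4 - 11*x^3 + 75*x^2 - 18*x + 8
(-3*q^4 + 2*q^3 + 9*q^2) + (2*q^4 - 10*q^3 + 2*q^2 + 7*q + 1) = -q^4 - 8*q^3 + 11*q^2 + 7*q + 1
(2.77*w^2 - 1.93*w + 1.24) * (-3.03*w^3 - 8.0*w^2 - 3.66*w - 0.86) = -8.3931*w^5 - 16.3121*w^4 + 1.5446*w^3 - 5.2384*w^2 - 2.8786*w - 1.0664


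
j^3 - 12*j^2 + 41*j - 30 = (j - 6)*(j - 5)*(j - 1)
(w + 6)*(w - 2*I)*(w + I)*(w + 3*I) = w^4 + 6*w^3 + 2*I*w^3 + 5*w^2 + 12*I*w^2 + 30*w + 6*I*w + 36*I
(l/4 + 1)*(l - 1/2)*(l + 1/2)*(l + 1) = l^4/4 + 5*l^3/4 + 15*l^2/16 - 5*l/16 - 1/4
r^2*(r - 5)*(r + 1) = r^4 - 4*r^3 - 5*r^2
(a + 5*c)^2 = a^2 + 10*a*c + 25*c^2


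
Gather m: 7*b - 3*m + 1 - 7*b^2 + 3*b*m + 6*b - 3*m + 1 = -7*b^2 + 13*b + m*(3*b - 6) + 2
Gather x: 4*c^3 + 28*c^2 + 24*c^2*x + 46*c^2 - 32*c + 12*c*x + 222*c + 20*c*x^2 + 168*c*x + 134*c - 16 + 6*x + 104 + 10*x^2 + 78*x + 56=4*c^3 + 74*c^2 + 324*c + x^2*(20*c + 10) + x*(24*c^2 + 180*c + 84) + 144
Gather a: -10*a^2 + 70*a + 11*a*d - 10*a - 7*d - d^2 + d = -10*a^2 + a*(11*d + 60) - d^2 - 6*d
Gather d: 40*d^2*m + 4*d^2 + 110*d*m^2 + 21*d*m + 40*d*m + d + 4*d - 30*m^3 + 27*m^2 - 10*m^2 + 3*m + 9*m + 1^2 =d^2*(40*m + 4) + d*(110*m^2 + 61*m + 5) - 30*m^3 + 17*m^2 + 12*m + 1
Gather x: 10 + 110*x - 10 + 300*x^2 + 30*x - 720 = 300*x^2 + 140*x - 720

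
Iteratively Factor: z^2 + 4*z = (z)*(z + 4)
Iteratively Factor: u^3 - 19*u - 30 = (u + 2)*(u^2 - 2*u - 15) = (u + 2)*(u + 3)*(u - 5)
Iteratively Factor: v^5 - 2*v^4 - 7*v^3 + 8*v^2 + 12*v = (v + 2)*(v^4 - 4*v^3 + v^2 + 6*v) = (v - 2)*(v + 2)*(v^3 - 2*v^2 - 3*v) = v*(v - 2)*(v + 2)*(v^2 - 2*v - 3) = v*(v - 3)*(v - 2)*(v + 2)*(v + 1)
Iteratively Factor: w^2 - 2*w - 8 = (w + 2)*(w - 4)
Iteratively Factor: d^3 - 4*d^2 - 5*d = (d)*(d^2 - 4*d - 5) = d*(d - 5)*(d + 1)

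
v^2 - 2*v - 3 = (v - 3)*(v + 1)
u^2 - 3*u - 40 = (u - 8)*(u + 5)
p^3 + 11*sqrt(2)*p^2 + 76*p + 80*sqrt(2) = (p + 2*sqrt(2))*(p + 4*sqrt(2))*(p + 5*sqrt(2))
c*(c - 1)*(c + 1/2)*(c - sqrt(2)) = c^4 - sqrt(2)*c^3 - c^3/2 - c^2/2 + sqrt(2)*c^2/2 + sqrt(2)*c/2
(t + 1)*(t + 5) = t^2 + 6*t + 5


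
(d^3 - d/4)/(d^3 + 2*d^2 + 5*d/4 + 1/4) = d*(2*d - 1)/(2*d^2 + 3*d + 1)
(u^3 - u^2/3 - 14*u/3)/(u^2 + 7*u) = (3*u^2 - u - 14)/(3*(u + 7))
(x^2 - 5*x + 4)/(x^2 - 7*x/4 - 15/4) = 4*(-x^2 + 5*x - 4)/(-4*x^2 + 7*x + 15)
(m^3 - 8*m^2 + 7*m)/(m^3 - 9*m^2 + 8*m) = (m - 7)/(m - 8)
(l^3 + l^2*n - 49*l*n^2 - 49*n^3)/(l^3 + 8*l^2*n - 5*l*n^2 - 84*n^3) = (l^2 - 6*l*n - 7*n^2)/(l^2 + l*n - 12*n^2)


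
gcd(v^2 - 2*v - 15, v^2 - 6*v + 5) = v - 5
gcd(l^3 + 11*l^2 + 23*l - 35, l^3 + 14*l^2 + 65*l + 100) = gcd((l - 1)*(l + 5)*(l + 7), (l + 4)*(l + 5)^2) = l + 5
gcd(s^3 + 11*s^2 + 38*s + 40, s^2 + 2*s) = s + 2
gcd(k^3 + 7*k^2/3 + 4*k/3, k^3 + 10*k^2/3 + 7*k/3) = k^2 + k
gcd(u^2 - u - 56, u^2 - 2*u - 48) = u - 8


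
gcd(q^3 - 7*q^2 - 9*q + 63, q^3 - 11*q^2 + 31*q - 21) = q^2 - 10*q + 21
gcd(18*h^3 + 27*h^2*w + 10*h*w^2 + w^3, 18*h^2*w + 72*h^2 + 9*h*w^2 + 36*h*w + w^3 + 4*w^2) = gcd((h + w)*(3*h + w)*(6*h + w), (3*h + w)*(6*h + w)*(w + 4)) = 18*h^2 + 9*h*w + w^2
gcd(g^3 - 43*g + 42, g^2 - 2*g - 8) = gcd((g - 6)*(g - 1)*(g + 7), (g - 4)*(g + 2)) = 1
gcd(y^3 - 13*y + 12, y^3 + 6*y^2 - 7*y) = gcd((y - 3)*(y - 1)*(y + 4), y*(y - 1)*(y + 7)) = y - 1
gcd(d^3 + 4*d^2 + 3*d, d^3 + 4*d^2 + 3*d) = d^3 + 4*d^2 + 3*d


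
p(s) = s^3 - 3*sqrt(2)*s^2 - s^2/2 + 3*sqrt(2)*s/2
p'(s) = 3*s^2 - 6*sqrt(2)*s - s + 3*sqrt(2)/2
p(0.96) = -1.45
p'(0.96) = -4.22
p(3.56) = -7.44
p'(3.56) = 6.37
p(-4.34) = -180.28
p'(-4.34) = 99.79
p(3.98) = -3.64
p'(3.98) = 11.89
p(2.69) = -9.15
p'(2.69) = -1.69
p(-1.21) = -11.28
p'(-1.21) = 17.99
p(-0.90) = -6.48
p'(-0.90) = 13.09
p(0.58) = -0.17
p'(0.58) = -2.37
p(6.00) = 57.99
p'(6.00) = 53.21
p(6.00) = 57.99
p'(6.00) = 53.21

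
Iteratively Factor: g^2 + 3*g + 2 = (g + 2)*(g + 1)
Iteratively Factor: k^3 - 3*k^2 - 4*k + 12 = (k - 3)*(k^2 - 4) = (k - 3)*(k - 2)*(k + 2)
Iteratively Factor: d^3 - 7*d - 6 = (d + 2)*(d^2 - 2*d - 3) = (d - 3)*(d + 2)*(d + 1)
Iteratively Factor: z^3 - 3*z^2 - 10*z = (z)*(z^2 - 3*z - 10) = z*(z - 5)*(z + 2)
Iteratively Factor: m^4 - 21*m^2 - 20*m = (m - 5)*(m^3 + 5*m^2 + 4*m) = (m - 5)*(m + 4)*(m^2 + m) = (m - 5)*(m + 1)*(m + 4)*(m)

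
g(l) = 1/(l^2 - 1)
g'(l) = -2*l/(l^2 - 1)^2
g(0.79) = -2.66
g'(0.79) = -11.18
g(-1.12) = 3.93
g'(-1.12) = 34.61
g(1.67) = 0.56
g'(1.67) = -1.04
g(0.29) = -1.09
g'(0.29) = -0.69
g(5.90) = 0.03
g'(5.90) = -0.01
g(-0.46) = -1.27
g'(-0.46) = 1.48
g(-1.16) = 2.89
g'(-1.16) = 19.42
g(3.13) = 0.11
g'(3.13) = -0.08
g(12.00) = 0.01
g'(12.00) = 0.00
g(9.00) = 0.01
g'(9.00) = 0.00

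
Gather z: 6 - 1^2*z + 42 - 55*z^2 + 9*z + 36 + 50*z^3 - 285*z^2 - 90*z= 50*z^3 - 340*z^2 - 82*z + 84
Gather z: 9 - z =9 - z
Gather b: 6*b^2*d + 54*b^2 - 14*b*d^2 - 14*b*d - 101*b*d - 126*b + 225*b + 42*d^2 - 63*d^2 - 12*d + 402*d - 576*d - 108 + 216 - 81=b^2*(6*d + 54) + b*(-14*d^2 - 115*d + 99) - 21*d^2 - 186*d + 27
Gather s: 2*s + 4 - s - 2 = s + 2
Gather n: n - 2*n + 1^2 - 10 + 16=7 - n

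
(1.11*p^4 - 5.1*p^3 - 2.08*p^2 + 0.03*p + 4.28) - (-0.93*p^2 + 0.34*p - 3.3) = 1.11*p^4 - 5.1*p^3 - 1.15*p^2 - 0.31*p + 7.58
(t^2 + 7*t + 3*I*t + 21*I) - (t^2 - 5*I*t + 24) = 7*t + 8*I*t - 24 + 21*I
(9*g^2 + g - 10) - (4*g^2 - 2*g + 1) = 5*g^2 + 3*g - 11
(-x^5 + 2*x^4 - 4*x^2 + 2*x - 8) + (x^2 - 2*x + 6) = -x^5 + 2*x^4 - 3*x^2 - 2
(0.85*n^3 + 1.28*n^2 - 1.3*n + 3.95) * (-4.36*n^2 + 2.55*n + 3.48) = -3.706*n^5 - 3.4133*n^4 + 11.89*n^3 - 16.0826*n^2 + 5.5485*n + 13.746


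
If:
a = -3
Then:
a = -3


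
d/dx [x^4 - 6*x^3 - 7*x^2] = 2*x*(2*x^2 - 9*x - 7)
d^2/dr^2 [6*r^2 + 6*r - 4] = 12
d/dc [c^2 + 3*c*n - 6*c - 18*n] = 2*c + 3*n - 6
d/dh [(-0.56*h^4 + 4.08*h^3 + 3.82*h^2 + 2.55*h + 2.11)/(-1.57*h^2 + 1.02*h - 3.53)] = (1.7584*h^5 - 8.1192*h^4 + 16.2304*h^3 - 35.3073*h^2 - 20.3438*h - 11.1537)/(2.4649*h^4 - 3.2028*h^3 + 12.1246*h^2 - 7.2012*h + 12.4609)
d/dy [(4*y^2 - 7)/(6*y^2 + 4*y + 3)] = 4*(4*y^2 + 27*y + 7)/(36*y^4 + 48*y^3 + 52*y^2 + 24*y + 9)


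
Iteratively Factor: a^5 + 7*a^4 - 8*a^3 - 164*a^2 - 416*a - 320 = (a + 4)*(a^4 + 3*a^3 - 20*a^2 - 84*a - 80) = (a + 4)^2*(a^3 - a^2 - 16*a - 20) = (a - 5)*(a + 4)^2*(a^2 + 4*a + 4) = (a - 5)*(a + 2)*(a + 4)^2*(a + 2)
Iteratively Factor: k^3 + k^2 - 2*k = (k + 2)*(k^2 - k) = k*(k + 2)*(k - 1)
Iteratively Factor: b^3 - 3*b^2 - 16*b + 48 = (b + 4)*(b^2 - 7*b + 12) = (b - 3)*(b + 4)*(b - 4)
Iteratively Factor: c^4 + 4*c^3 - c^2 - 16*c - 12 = (c - 2)*(c^3 + 6*c^2 + 11*c + 6) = (c - 2)*(c + 1)*(c^2 + 5*c + 6) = (c - 2)*(c + 1)*(c + 2)*(c + 3)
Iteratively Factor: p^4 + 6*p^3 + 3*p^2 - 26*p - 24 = (p + 4)*(p^3 + 2*p^2 - 5*p - 6) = (p + 1)*(p + 4)*(p^2 + p - 6) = (p + 1)*(p + 3)*(p + 4)*(p - 2)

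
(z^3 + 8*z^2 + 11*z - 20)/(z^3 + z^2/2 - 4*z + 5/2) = 2*(z^2 + 9*z + 20)/(2*z^2 + 3*z - 5)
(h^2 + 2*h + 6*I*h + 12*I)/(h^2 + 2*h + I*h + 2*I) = (h + 6*I)/(h + I)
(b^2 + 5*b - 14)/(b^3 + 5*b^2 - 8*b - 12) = (b + 7)/(b^2 + 7*b + 6)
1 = 1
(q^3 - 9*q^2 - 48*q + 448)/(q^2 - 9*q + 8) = (q^2 - q - 56)/(q - 1)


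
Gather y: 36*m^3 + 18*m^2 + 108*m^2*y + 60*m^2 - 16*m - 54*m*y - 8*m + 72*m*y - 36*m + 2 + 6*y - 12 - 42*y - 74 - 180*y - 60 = 36*m^3 + 78*m^2 - 60*m + y*(108*m^2 + 18*m - 216) - 144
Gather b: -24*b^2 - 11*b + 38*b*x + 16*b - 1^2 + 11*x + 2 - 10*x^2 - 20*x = -24*b^2 + b*(38*x + 5) - 10*x^2 - 9*x + 1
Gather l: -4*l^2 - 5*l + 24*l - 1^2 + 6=-4*l^2 + 19*l + 5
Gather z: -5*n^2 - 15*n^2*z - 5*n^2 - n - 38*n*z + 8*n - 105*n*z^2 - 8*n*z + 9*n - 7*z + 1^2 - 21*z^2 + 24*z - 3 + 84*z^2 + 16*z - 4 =-10*n^2 + 16*n + z^2*(63 - 105*n) + z*(-15*n^2 - 46*n + 33) - 6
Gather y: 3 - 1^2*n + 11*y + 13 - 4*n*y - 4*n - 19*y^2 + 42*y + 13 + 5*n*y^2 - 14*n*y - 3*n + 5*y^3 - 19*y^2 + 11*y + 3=-8*n + 5*y^3 + y^2*(5*n - 38) + y*(64 - 18*n) + 32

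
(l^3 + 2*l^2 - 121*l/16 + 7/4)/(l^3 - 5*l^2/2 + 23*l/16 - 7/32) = 2*(l + 4)/(2*l - 1)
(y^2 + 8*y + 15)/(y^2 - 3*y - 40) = (y + 3)/(y - 8)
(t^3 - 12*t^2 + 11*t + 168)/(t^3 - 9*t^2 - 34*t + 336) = (t + 3)/(t + 6)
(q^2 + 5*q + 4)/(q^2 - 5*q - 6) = (q + 4)/(q - 6)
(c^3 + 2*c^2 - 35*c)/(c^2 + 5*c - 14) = c*(c - 5)/(c - 2)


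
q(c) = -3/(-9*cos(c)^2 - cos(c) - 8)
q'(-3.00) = 0.03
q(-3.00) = 0.19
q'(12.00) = -0.11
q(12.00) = 0.20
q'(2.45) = -0.16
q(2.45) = 0.24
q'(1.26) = 0.22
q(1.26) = 0.33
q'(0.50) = 0.10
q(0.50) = 0.19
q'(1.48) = 0.12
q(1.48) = 0.37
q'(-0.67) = -0.14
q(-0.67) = 0.21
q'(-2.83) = 0.06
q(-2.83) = 0.20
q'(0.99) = 0.22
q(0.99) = 0.27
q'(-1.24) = -0.23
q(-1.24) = 0.32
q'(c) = -3*(-18*sin(c)*cos(c) - sin(c))/(-9*cos(c)^2 - cos(c) - 8)^2 = 3*(18*cos(c) + 1)*sin(c)/(9*cos(c)^2 + cos(c) + 8)^2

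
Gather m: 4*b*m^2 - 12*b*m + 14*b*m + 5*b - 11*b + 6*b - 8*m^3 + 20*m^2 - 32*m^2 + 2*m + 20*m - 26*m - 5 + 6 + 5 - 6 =-8*m^3 + m^2*(4*b - 12) + m*(2*b - 4)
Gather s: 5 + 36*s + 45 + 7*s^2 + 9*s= 7*s^2 + 45*s + 50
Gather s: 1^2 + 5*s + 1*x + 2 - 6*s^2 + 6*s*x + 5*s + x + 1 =-6*s^2 + s*(6*x + 10) + 2*x + 4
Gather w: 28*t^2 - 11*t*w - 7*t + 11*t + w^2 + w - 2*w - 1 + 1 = 28*t^2 + 4*t + w^2 + w*(-11*t - 1)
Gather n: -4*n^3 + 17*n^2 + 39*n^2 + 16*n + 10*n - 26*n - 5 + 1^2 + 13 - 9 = -4*n^3 + 56*n^2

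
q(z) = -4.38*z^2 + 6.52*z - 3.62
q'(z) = 6.52 - 8.76*z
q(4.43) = -60.69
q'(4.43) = -32.29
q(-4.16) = -106.54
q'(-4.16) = 42.96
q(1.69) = -5.11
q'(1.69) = -8.28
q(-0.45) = -7.44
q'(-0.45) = 10.46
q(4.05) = -49.06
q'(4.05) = -28.96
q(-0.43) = -7.23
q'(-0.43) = 10.29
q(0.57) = -1.33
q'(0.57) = 1.53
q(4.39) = -59.41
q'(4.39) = -31.94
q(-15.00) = -1086.92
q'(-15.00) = 137.92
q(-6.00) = -200.42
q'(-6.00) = 59.08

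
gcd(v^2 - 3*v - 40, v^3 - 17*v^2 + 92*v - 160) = v - 8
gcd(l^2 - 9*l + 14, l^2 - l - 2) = l - 2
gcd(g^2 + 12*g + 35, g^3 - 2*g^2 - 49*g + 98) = g + 7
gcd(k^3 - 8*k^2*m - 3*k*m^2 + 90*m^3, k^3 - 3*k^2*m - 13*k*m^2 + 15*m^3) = k^2 - 2*k*m - 15*m^2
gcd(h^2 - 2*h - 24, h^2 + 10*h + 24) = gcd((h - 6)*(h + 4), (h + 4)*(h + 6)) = h + 4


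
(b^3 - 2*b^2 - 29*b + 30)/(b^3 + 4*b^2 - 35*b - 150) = (b - 1)/(b + 5)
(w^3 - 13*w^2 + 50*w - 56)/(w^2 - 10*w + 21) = (w^2 - 6*w + 8)/(w - 3)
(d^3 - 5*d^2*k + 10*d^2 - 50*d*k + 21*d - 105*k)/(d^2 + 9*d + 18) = (d^2 - 5*d*k + 7*d - 35*k)/(d + 6)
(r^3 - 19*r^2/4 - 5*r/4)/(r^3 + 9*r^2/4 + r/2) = (r - 5)/(r + 2)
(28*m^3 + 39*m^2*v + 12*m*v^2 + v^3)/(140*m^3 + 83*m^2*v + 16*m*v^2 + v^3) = (m + v)/(5*m + v)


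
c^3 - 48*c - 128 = (c - 8)*(c + 4)^2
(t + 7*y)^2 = t^2 + 14*t*y + 49*y^2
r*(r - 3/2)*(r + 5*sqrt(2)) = r^3 - 3*r^2/2 + 5*sqrt(2)*r^2 - 15*sqrt(2)*r/2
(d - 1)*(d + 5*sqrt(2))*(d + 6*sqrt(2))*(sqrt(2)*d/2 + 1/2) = sqrt(2)*d^4/2 - sqrt(2)*d^3/2 + 23*d^3/2 - 23*d^2/2 + 71*sqrt(2)*d^2/2 - 71*sqrt(2)*d/2 + 30*d - 30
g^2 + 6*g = g*(g + 6)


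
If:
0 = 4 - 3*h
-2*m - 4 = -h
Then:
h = 4/3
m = -4/3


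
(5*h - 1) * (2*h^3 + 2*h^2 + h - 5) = 10*h^4 + 8*h^3 + 3*h^2 - 26*h + 5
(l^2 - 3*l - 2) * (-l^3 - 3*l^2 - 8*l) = -l^5 + 3*l^3 + 30*l^2 + 16*l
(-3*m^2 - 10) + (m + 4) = -3*m^2 + m - 6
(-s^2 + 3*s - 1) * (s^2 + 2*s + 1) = -s^4 + s^3 + 4*s^2 + s - 1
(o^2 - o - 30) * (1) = o^2 - o - 30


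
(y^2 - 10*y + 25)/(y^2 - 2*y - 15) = (y - 5)/(y + 3)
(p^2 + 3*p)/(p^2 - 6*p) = (p + 3)/(p - 6)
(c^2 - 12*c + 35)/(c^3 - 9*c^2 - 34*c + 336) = (c - 5)/(c^2 - 2*c - 48)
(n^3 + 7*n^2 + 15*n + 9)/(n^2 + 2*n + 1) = (n^2 + 6*n + 9)/(n + 1)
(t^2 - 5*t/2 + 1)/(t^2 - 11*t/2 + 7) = (2*t - 1)/(2*t - 7)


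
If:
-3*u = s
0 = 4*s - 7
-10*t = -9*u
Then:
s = 7/4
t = -21/40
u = -7/12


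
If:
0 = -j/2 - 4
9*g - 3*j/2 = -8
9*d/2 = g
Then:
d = -40/81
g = -20/9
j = -8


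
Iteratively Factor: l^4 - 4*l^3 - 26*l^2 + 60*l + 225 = (l - 5)*(l^3 + l^2 - 21*l - 45) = (l - 5)*(l + 3)*(l^2 - 2*l - 15) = (l - 5)*(l + 3)^2*(l - 5)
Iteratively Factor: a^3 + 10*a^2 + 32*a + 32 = (a + 2)*(a^2 + 8*a + 16) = (a + 2)*(a + 4)*(a + 4)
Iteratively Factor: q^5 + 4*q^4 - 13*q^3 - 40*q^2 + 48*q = (q + 4)*(q^4 - 13*q^2 + 12*q) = (q + 4)^2*(q^3 - 4*q^2 + 3*q) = q*(q + 4)^2*(q^2 - 4*q + 3) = q*(q - 3)*(q + 4)^2*(q - 1)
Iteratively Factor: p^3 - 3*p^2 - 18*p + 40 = (p + 4)*(p^2 - 7*p + 10) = (p - 5)*(p + 4)*(p - 2)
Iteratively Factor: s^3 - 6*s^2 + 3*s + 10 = (s + 1)*(s^2 - 7*s + 10) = (s - 5)*(s + 1)*(s - 2)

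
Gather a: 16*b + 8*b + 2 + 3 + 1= 24*b + 6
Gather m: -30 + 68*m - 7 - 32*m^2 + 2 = -32*m^2 + 68*m - 35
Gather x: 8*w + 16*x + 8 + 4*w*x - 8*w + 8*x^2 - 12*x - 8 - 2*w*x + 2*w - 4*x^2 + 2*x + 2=2*w + 4*x^2 + x*(2*w + 6) + 2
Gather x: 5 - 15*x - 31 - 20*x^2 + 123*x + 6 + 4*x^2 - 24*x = -16*x^2 + 84*x - 20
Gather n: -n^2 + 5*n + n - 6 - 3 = -n^2 + 6*n - 9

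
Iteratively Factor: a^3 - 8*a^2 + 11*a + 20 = (a + 1)*(a^2 - 9*a + 20) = (a - 5)*(a + 1)*(a - 4)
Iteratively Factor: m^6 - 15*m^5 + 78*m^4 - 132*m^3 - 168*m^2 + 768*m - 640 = (m - 2)*(m^5 - 13*m^4 + 52*m^3 - 28*m^2 - 224*m + 320) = (m - 2)*(m + 2)*(m^4 - 15*m^3 + 82*m^2 - 192*m + 160) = (m - 4)*(m - 2)*(m + 2)*(m^3 - 11*m^2 + 38*m - 40) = (m - 5)*(m - 4)*(m - 2)*(m + 2)*(m^2 - 6*m + 8) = (m - 5)*(m - 4)^2*(m - 2)*(m + 2)*(m - 2)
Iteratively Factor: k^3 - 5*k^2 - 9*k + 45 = (k + 3)*(k^2 - 8*k + 15) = (k - 5)*(k + 3)*(k - 3)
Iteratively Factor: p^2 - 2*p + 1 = (p - 1)*(p - 1)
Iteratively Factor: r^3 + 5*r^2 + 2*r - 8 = (r + 4)*(r^2 + r - 2) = (r - 1)*(r + 4)*(r + 2)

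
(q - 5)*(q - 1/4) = q^2 - 21*q/4 + 5/4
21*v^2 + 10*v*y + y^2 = (3*v + y)*(7*v + y)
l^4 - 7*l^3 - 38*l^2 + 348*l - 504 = (l - 6)^2*(l - 2)*(l + 7)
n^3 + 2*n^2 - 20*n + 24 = (n - 2)^2*(n + 6)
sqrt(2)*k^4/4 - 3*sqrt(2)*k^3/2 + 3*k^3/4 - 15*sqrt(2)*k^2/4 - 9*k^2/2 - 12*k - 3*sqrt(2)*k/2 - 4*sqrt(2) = (k/2 + 1)*(k - 8)*(k + sqrt(2))*(sqrt(2)*k/2 + 1/2)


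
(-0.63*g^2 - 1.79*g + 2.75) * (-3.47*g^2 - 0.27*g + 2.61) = 2.1861*g^4 + 6.3814*g^3 - 10.7035*g^2 - 5.4144*g + 7.1775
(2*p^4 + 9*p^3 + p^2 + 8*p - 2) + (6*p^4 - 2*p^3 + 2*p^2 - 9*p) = 8*p^4 + 7*p^3 + 3*p^2 - p - 2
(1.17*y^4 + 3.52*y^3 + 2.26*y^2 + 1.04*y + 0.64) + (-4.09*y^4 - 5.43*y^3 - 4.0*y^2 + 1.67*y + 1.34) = -2.92*y^4 - 1.91*y^3 - 1.74*y^2 + 2.71*y + 1.98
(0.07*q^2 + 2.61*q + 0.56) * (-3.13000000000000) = -0.2191*q^2 - 8.1693*q - 1.7528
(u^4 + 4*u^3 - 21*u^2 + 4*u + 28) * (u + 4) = u^5 + 8*u^4 - 5*u^3 - 80*u^2 + 44*u + 112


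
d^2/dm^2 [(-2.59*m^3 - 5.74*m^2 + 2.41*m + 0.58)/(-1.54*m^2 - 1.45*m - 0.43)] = (-7.105427357601e-15*m^5 + 2.8421709430404e-14*m^4 - 29.605198*m^3 - 21.370146*m^2 + 4.677918*m + 3.457174)/(3.652264*m^6 + 10.31646*m^5 + 12.772914*m^4 + 8.809765*m^3 + 3.566463*m^2 + 0.804315*m + 0.079507)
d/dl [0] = 0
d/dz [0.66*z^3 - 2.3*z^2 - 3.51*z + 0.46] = 1.98*z^2 - 4.6*z - 3.51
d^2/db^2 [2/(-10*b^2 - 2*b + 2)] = 2*(25*b^2 + 5*b - (10*b + 1)^2 - 5)/(5*b^2 + b - 1)^3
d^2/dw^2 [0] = 0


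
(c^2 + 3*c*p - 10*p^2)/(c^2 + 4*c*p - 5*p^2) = (-c + 2*p)/(-c + p)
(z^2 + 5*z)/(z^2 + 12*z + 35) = z/(z + 7)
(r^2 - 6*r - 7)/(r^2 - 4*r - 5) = (r - 7)/(r - 5)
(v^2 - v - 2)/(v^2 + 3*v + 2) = (v - 2)/(v + 2)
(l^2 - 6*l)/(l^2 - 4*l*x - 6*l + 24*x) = l/(l - 4*x)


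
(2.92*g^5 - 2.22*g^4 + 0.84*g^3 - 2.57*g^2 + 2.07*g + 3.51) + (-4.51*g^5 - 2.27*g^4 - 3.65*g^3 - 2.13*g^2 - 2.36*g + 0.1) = -1.59*g^5 - 4.49*g^4 - 2.81*g^3 - 4.7*g^2 - 0.29*g + 3.61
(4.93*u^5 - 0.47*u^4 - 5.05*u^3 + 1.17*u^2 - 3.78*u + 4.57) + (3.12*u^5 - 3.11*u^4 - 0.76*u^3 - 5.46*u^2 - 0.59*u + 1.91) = 8.05*u^5 - 3.58*u^4 - 5.81*u^3 - 4.29*u^2 - 4.37*u + 6.48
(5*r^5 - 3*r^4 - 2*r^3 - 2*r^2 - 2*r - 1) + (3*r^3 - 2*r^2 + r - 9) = 5*r^5 - 3*r^4 + r^3 - 4*r^2 - r - 10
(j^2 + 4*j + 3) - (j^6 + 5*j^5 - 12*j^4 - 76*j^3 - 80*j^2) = -j^6 - 5*j^5 + 12*j^4 + 76*j^3 + 81*j^2 + 4*j + 3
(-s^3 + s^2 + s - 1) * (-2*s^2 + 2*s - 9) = 2*s^5 - 4*s^4 + 9*s^3 - 5*s^2 - 11*s + 9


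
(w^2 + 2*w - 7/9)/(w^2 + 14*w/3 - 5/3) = (w + 7/3)/(w + 5)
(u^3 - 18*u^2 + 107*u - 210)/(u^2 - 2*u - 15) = (u^2 - 13*u + 42)/(u + 3)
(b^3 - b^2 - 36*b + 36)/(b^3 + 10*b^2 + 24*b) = (b^2 - 7*b + 6)/(b*(b + 4))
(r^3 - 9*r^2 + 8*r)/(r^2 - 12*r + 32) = r*(r - 1)/(r - 4)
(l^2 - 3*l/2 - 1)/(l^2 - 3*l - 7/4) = 2*(l - 2)/(2*l - 7)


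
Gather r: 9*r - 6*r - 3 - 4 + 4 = 3*r - 3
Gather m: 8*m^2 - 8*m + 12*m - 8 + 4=8*m^2 + 4*m - 4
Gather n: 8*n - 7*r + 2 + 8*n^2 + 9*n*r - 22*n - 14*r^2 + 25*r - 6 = 8*n^2 + n*(9*r - 14) - 14*r^2 + 18*r - 4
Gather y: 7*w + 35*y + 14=7*w + 35*y + 14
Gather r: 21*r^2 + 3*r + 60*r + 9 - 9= 21*r^2 + 63*r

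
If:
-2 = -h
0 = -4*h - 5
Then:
No Solution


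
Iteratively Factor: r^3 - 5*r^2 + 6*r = (r - 2)*(r^2 - 3*r) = r*(r - 2)*(r - 3)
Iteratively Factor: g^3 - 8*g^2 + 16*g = (g)*(g^2 - 8*g + 16) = g*(g - 4)*(g - 4)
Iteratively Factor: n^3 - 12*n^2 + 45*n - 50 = (n - 5)*(n^2 - 7*n + 10) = (n - 5)^2*(n - 2)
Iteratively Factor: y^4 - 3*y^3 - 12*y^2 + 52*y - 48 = (y - 2)*(y^3 - y^2 - 14*y + 24) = (y - 2)^2*(y^2 + y - 12) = (y - 3)*(y - 2)^2*(y + 4)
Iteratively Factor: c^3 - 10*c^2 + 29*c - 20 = (c - 4)*(c^2 - 6*c + 5) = (c - 4)*(c - 1)*(c - 5)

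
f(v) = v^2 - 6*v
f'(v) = 2*v - 6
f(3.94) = -8.12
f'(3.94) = 1.88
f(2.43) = -8.68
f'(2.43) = -1.14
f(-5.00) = 55.00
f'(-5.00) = -16.00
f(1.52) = -6.81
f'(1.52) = -2.96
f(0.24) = -1.38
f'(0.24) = -5.52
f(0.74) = -3.89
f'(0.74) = -4.52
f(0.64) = -3.43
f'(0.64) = -4.72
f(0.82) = -4.25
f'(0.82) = -4.36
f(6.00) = 0.00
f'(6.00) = 6.00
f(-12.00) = 216.00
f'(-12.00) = -30.00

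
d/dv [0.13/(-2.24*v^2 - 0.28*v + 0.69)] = (0.5824*v + 0.0364)/(2.24*v^2 + 0.28*v - 0.69)^2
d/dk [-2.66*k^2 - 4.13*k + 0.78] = -5.32*k - 4.13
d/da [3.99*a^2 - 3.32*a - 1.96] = 7.98*a - 3.32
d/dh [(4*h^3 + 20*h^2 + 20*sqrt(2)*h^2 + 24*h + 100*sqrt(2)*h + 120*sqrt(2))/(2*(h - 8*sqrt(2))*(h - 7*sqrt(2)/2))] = 2*(2*h^4 - 46*sqrt(2)*h^3 - 165*sqrt(2)*h^2 + 94*h^2 + 1120*h + 1000*sqrt(2)*h + 2052 + 2800*sqrt(2))/(2*h^4 - 46*sqrt(2)*h^3 + 753*h^2 - 2576*sqrt(2)*h + 6272)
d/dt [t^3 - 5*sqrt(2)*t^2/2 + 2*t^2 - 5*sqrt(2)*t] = 3*t^2 - 5*sqrt(2)*t + 4*t - 5*sqrt(2)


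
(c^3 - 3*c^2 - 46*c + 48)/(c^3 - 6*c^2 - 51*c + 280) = (c^2 + 5*c - 6)/(c^2 + 2*c - 35)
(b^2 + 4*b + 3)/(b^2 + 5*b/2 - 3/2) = 2*(b + 1)/(2*b - 1)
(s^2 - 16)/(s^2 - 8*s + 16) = (s + 4)/(s - 4)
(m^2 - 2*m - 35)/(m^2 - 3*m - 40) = (m - 7)/(m - 8)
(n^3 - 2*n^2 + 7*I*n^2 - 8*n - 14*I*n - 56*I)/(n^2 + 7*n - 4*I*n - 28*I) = (n^3 + n^2*(-2 + 7*I) + n*(-8 - 14*I) - 56*I)/(n^2 + n*(7 - 4*I) - 28*I)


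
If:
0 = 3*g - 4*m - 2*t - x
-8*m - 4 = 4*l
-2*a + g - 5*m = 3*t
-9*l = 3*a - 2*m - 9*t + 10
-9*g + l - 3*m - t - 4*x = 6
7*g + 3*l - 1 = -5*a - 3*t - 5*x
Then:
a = -223/314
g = -51/314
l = 151/157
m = -154/157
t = 645/314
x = -211/314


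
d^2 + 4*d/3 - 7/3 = (d - 1)*(d + 7/3)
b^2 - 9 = (b - 3)*(b + 3)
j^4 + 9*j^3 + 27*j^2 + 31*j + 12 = (j + 1)^2*(j + 3)*(j + 4)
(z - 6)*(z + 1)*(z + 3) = z^3 - 2*z^2 - 21*z - 18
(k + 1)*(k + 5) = k^2 + 6*k + 5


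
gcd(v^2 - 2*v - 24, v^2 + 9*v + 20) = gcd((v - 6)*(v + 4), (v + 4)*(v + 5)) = v + 4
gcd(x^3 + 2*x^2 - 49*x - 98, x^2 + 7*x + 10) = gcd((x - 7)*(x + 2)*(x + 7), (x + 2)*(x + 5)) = x + 2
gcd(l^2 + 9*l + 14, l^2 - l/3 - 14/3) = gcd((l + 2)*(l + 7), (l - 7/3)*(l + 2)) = l + 2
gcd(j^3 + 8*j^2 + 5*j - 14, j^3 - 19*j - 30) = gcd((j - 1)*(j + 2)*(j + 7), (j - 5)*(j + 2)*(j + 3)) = j + 2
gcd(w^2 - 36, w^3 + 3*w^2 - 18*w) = w + 6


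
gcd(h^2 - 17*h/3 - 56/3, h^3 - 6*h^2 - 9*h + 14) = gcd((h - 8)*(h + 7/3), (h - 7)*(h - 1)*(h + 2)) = 1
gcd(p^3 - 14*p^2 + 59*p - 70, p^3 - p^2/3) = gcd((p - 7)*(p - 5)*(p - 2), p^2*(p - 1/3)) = 1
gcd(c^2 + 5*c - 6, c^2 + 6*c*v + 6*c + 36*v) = c + 6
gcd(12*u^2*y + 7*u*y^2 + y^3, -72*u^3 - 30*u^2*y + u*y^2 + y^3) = 12*u^2 + 7*u*y + y^2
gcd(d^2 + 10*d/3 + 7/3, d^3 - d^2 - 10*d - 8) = d + 1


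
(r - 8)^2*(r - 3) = r^3 - 19*r^2 + 112*r - 192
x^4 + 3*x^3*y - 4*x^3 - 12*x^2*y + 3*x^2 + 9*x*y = x*(x - 3)*(x - 1)*(x + 3*y)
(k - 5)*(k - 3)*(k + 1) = k^3 - 7*k^2 + 7*k + 15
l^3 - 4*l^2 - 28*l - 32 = (l - 8)*(l + 2)^2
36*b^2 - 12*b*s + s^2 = (-6*b + s)^2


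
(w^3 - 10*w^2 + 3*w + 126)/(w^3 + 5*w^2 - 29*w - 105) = (w^2 - 13*w + 42)/(w^2 + 2*w - 35)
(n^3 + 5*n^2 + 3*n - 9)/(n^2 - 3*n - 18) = (n^2 + 2*n - 3)/(n - 6)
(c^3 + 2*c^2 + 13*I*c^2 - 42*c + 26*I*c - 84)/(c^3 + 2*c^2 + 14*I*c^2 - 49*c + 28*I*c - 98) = (c + 6*I)/(c + 7*I)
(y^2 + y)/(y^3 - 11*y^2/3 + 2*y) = 3*(y + 1)/(3*y^2 - 11*y + 6)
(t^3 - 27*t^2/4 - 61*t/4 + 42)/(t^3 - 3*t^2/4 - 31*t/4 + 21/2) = (t - 8)/(t - 2)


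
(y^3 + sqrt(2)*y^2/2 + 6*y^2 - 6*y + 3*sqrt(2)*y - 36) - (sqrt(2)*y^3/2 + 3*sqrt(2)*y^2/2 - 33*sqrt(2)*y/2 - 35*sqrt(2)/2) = -sqrt(2)*y^3/2 + y^3 - sqrt(2)*y^2 + 6*y^2 - 6*y + 39*sqrt(2)*y/2 - 36 + 35*sqrt(2)/2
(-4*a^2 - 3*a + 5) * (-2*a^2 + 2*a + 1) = 8*a^4 - 2*a^3 - 20*a^2 + 7*a + 5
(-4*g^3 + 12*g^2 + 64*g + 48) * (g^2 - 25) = -4*g^5 + 12*g^4 + 164*g^3 - 252*g^2 - 1600*g - 1200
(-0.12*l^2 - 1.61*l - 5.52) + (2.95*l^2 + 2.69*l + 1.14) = 2.83*l^2 + 1.08*l - 4.38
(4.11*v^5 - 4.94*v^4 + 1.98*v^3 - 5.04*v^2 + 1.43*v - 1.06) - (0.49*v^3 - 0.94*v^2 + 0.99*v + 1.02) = 4.11*v^5 - 4.94*v^4 + 1.49*v^3 - 4.1*v^2 + 0.44*v - 2.08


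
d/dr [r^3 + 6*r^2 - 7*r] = 3*r^2 + 12*r - 7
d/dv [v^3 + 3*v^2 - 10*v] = 3*v^2 + 6*v - 10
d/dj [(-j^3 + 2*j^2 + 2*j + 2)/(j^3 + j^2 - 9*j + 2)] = (-3*j^4 + 14*j^3 - 32*j^2 + 4*j + 22)/(j^6 + 2*j^5 - 17*j^4 - 14*j^3 + 85*j^2 - 36*j + 4)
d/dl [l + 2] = 1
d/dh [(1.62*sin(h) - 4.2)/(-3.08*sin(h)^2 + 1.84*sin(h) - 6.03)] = (4.9896*sin(h)^2 - 25.872*sin(h) - 2.0406)*cos(h)/(9.4864*sin(h)^4 - 11.3344*sin(h)^3 + 40.5304*sin(h)^2 - 22.1904*sin(h) + 36.3609)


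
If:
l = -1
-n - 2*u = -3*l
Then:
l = -1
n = -2*u - 3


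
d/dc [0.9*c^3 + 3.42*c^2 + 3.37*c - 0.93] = 2.7*c^2 + 6.84*c + 3.37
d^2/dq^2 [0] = 0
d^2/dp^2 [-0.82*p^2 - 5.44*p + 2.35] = -1.64000000000000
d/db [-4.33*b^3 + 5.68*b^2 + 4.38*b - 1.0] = -12.99*b^2 + 11.36*b + 4.38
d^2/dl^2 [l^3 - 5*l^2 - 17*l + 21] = 6*l - 10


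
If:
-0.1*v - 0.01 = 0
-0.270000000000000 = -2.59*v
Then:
No Solution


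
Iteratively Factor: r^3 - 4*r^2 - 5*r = (r)*(r^2 - 4*r - 5) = r*(r + 1)*(r - 5)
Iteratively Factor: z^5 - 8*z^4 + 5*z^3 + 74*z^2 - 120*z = (z)*(z^4 - 8*z^3 + 5*z^2 + 74*z - 120) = z*(z - 2)*(z^3 - 6*z^2 - 7*z + 60) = z*(z - 4)*(z - 2)*(z^2 - 2*z - 15) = z*(z - 5)*(z - 4)*(z - 2)*(z + 3)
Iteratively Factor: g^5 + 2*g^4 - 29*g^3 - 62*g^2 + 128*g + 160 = (g - 2)*(g^4 + 4*g^3 - 21*g^2 - 104*g - 80) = (g - 2)*(g + 4)*(g^3 - 21*g - 20) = (g - 2)*(g + 4)^2*(g^2 - 4*g - 5) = (g - 5)*(g - 2)*(g + 4)^2*(g + 1)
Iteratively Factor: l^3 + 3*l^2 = (l)*(l^2 + 3*l) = l*(l + 3)*(l)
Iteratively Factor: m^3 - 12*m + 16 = (m - 2)*(m^2 + 2*m - 8) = (m - 2)^2*(m + 4)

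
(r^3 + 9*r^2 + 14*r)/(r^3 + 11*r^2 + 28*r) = (r + 2)/(r + 4)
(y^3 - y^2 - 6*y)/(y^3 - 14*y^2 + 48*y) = (y^2 - y - 6)/(y^2 - 14*y + 48)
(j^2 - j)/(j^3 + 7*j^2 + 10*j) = (j - 1)/(j^2 + 7*j + 10)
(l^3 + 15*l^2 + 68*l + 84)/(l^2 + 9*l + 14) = l + 6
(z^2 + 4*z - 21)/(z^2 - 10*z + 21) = (z + 7)/(z - 7)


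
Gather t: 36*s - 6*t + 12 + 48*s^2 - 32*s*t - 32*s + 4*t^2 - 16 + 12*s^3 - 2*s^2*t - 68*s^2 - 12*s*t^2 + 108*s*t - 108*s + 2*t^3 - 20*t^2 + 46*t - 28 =12*s^3 - 20*s^2 - 104*s + 2*t^3 + t^2*(-12*s - 16) + t*(-2*s^2 + 76*s + 40) - 32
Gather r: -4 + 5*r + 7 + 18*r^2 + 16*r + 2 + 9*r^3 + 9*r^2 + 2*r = 9*r^3 + 27*r^2 + 23*r + 5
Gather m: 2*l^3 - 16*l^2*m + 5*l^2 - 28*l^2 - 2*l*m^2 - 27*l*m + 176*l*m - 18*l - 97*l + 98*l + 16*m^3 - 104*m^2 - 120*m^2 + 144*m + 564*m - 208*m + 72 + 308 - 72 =2*l^3 - 23*l^2 - 17*l + 16*m^3 + m^2*(-2*l - 224) + m*(-16*l^2 + 149*l + 500) + 308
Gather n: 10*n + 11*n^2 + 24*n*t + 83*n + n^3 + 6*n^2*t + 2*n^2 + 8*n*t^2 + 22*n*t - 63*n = n^3 + n^2*(6*t + 13) + n*(8*t^2 + 46*t + 30)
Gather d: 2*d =2*d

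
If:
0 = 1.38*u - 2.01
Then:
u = 1.46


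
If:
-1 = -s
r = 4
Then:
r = 4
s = 1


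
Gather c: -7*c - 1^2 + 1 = -7*c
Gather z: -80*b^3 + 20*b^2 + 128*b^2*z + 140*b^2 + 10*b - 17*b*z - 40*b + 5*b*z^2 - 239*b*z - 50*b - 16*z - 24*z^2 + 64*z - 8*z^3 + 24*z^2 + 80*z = -80*b^3 + 160*b^2 + 5*b*z^2 - 80*b - 8*z^3 + z*(128*b^2 - 256*b + 128)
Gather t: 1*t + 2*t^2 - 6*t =2*t^2 - 5*t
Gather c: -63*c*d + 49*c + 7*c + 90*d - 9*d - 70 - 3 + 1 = c*(56 - 63*d) + 81*d - 72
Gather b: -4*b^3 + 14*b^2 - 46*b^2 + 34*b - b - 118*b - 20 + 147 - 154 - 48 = -4*b^3 - 32*b^2 - 85*b - 75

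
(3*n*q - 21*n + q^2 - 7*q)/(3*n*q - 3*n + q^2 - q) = (q - 7)/(q - 1)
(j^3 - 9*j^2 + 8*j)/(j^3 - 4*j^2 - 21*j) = (-j^2 + 9*j - 8)/(-j^2 + 4*j + 21)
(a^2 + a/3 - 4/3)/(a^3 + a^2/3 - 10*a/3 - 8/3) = (a - 1)/(a^2 - a - 2)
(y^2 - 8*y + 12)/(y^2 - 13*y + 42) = (y - 2)/(y - 7)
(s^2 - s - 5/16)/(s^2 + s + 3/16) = (4*s - 5)/(4*s + 3)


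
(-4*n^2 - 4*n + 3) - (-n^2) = -3*n^2 - 4*n + 3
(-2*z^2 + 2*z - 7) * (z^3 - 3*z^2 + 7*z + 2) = -2*z^5 + 8*z^4 - 27*z^3 + 31*z^2 - 45*z - 14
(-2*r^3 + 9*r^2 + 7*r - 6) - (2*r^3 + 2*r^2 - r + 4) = -4*r^3 + 7*r^2 + 8*r - 10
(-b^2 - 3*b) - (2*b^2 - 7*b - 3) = -3*b^2 + 4*b + 3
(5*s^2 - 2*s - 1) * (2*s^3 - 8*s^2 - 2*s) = 10*s^5 - 44*s^4 + 4*s^3 + 12*s^2 + 2*s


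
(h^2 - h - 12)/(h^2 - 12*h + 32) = (h + 3)/(h - 8)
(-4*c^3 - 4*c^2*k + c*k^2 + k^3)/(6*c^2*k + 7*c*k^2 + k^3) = (-4*c^2 + k^2)/(k*(6*c + k))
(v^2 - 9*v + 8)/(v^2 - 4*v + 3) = (v - 8)/(v - 3)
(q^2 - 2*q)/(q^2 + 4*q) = (q - 2)/(q + 4)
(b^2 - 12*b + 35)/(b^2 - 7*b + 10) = (b - 7)/(b - 2)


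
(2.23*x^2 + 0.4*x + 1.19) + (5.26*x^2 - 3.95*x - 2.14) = 7.49*x^2 - 3.55*x - 0.95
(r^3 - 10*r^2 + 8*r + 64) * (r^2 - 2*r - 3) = r^5 - 12*r^4 + 25*r^3 + 78*r^2 - 152*r - 192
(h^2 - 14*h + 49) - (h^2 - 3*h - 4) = 53 - 11*h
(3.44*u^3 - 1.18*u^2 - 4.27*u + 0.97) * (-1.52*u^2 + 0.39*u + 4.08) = -5.2288*u^5 + 3.1352*u^4 + 20.0654*u^3 - 7.9541*u^2 - 17.0433*u + 3.9576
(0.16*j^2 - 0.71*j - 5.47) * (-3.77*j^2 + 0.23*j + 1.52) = -0.6032*j^4 + 2.7135*j^3 + 20.7018*j^2 - 2.3373*j - 8.3144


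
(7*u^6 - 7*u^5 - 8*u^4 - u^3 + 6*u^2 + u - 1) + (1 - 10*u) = 7*u^6 - 7*u^5 - 8*u^4 - u^3 + 6*u^2 - 9*u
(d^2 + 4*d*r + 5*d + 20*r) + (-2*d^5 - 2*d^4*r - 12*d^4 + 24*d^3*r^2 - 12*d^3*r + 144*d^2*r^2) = -2*d^5 - 2*d^4*r - 12*d^4 + 24*d^3*r^2 - 12*d^3*r + 144*d^2*r^2 + d^2 + 4*d*r + 5*d + 20*r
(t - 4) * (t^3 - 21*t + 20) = t^4 - 4*t^3 - 21*t^2 + 104*t - 80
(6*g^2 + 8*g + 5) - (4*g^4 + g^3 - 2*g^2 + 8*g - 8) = -4*g^4 - g^3 + 8*g^2 + 13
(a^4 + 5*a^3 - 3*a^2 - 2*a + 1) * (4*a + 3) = 4*a^5 + 23*a^4 + 3*a^3 - 17*a^2 - 2*a + 3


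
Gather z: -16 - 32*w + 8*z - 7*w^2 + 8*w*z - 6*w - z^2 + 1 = -7*w^2 - 38*w - z^2 + z*(8*w + 8) - 15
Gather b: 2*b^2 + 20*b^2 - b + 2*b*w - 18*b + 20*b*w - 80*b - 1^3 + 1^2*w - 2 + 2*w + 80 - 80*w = 22*b^2 + b*(22*w - 99) - 77*w + 77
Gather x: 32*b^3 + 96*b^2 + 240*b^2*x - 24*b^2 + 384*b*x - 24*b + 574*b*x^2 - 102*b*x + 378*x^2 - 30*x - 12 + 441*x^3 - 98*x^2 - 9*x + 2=32*b^3 + 72*b^2 - 24*b + 441*x^3 + x^2*(574*b + 280) + x*(240*b^2 + 282*b - 39) - 10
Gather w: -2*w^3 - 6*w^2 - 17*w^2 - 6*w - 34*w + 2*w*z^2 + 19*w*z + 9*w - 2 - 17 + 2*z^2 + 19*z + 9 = -2*w^3 - 23*w^2 + w*(2*z^2 + 19*z - 31) + 2*z^2 + 19*z - 10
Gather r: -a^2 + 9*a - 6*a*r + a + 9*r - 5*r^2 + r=-a^2 + 10*a - 5*r^2 + r*(10 - 6*a)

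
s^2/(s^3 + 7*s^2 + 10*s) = s/(s^2 + 7*s + 10)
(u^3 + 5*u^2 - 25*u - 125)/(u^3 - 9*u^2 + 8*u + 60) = (u^2 + 10*u + 25)/(u^2 - 4*u - 12)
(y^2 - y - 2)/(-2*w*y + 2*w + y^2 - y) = (-y^2 + y + 2)/(2*w*y - 2*w - y^2 + y)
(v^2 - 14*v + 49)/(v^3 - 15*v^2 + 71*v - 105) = (v - 7)/(v^2 - 8*v + 15)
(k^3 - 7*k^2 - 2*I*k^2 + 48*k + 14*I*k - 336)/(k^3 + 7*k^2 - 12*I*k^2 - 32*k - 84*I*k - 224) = (k^2 + k*(-7 + 6*I) - 42*I)/(k^2 + k*(7 - 4*I) - 28*I)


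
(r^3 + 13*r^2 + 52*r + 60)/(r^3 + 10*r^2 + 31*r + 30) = (r + 6)/(r + 3)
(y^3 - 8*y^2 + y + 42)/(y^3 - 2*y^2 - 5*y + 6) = (y - 7)/(y - 1)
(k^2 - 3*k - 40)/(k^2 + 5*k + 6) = (k^2 - 3*k - 40)/(k^2 + 5*k + 6)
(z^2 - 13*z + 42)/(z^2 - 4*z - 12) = (z - 7)/(z + 2)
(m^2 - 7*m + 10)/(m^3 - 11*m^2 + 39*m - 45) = (m - 2)/(m^2 - 6*m + 9)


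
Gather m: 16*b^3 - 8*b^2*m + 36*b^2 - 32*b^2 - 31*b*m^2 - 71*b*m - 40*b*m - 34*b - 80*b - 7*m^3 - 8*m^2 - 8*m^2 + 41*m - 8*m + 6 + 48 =16*b^3 + 4*b^2 - 114*b - 7*m^3 + m^2*(-31*b - 16) + m*(-8*b^2 - 111*b + 33) + 54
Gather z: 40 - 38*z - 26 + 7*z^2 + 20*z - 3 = 7*z^2 - 18*z + 11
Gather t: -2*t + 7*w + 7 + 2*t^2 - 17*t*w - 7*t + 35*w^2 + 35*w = 2*t^2 + t*(-17*w - 9) + 35*w^2 + 42*w + 7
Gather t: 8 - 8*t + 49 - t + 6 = 63 - 9*t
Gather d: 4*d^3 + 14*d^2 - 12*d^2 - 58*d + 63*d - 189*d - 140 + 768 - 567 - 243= 4*d^3 + 2*d^2 - 184*d - 182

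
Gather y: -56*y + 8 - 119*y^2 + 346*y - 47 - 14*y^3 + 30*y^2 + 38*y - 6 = -14*y^3 - 89*y^2 + 328*y - 45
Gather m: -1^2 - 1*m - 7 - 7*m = -8*m - 8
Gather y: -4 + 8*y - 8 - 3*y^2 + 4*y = -3*y^2 + 12*y - 12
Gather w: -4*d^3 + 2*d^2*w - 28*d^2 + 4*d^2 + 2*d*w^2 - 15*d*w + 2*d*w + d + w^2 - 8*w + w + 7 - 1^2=-4*d^3 - 24*d^2 + d + w^2*(2*d + 1) + w*(2*d^2 - 13*d - 7) + 6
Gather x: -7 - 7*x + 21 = 14 - 7*x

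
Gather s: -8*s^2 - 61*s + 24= -8*s^2 - 61*s + 24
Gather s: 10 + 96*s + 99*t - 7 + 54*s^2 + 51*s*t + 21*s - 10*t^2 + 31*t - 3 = 54*s^2 + s*(51*t + 117) - 10*t^2 + 130*t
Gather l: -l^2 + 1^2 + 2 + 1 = 4 - l^2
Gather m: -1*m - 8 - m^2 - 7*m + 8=-m^2 - 8*m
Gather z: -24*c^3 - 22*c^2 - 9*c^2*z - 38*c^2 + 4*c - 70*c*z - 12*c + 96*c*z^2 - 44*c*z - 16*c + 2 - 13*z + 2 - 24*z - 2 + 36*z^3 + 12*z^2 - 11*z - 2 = -24*c^3 - 60*c^2 - 24*c + 36*z^3 + z^2*(96*c + 12) + z*(-9*c^2 - 114*c - 48)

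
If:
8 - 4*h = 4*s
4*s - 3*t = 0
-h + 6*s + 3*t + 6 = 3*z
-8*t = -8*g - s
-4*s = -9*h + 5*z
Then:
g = 493/1128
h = 77/47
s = 17/47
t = 68/141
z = 125/47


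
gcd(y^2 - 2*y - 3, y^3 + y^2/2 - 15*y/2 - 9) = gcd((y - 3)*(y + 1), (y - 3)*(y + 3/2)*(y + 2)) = y - 3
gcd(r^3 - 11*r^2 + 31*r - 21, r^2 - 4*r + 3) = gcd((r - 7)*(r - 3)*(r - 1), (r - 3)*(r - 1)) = r^2 - 4*r + 3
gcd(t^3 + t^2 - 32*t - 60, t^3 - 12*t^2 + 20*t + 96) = t^2 - 4*t - 12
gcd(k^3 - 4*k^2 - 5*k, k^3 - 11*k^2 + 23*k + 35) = k^2 - 4*k - 5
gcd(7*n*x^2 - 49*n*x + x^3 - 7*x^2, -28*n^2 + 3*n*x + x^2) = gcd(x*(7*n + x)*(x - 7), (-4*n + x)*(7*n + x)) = 7*n + x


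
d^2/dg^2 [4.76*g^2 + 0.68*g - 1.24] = 9.52000000000000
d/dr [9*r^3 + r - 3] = 27*r^2 + 1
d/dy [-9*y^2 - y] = -18*y - 1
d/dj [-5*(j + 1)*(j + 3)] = -10*j - 20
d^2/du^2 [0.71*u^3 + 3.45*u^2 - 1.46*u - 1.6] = 4.26*u + 6.9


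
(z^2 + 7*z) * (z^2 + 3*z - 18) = z^4 + 10*z^3 + 3*z^2 - 126*z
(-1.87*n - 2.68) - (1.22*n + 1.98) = -3.09*n - 4.66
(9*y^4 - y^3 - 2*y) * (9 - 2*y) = -18*y^5 + 83*y^4 - 9*y^3 + 4*y^2 - 18*y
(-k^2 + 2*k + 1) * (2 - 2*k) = 2*k^3 - 6*k^2 + 2*k + 2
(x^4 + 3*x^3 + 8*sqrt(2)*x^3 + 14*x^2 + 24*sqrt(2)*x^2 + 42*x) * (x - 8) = x^5 - 5*x^4 + 8*sqrt(2)*x^4 - 40*sqrt(2)*x^3 - 10*x^3 - 192*sqrt(2)*x^2 - 70*x^2 - 336*x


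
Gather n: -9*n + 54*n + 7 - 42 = 45*n - 35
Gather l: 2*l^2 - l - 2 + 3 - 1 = 2*l^2 - l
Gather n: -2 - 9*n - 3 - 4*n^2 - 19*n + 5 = -4*n^2 - 28*n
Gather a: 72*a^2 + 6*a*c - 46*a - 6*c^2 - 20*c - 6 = 72*a^2 + a*(6*c - 46) - 6*c^2 - 20*c - 6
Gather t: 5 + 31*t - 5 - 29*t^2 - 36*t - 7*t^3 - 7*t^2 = -7*t^3 - 36*t^2 - 5*t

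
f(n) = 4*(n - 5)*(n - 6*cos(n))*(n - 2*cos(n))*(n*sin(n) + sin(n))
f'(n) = 4*(n - 5)*(n - 6*cos(n))*(n - 2*cos(n))*(n*cos(n) + sin(n) + cos(n)) + 4*(n - 5)*(n - 6*cos(n))*(n*sin(n) + sin(n))*(2*sin(n) + 1) + 4*(n - 5)*(n - 2*cos(n))*(n*sin(n) + sin(n))*(6*sin(n) + 1) + 4*(n - 6*cos(n))*(n - 2*cos(n))*(n*sin(n) + sin(n)) = 4*(n - 5)*(n + 1)*(n - 6*cos(n))*(2*sin(n) + 1)*sin(n) + 4*(n - 5)*(n + 1)*(n - 2*cos(n))*(6*sin(n) + 1)*sin(n) + 4*(n - 5)*(n - 6*cos(n))*(n - 2*cos(n))*(n*cos(n) + sqrt(2)*sin(n + pi/4)) + 4*(n + 1)*(n - 6*cos(n))*(n - 2*cos(n))*sin(n)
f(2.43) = -633.45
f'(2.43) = -20.65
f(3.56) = 519.89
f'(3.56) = 857.57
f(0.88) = -27.71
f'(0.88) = 200.64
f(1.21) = 14.35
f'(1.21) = -14.63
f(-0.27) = 54.59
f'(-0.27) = -139.01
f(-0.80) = 36.36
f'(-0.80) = 171.55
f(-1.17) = -26.45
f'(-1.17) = 125.59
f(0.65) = -67.55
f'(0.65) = 120.02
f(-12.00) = 93738.85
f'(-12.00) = 96006.99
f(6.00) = -7.63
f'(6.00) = 38.26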